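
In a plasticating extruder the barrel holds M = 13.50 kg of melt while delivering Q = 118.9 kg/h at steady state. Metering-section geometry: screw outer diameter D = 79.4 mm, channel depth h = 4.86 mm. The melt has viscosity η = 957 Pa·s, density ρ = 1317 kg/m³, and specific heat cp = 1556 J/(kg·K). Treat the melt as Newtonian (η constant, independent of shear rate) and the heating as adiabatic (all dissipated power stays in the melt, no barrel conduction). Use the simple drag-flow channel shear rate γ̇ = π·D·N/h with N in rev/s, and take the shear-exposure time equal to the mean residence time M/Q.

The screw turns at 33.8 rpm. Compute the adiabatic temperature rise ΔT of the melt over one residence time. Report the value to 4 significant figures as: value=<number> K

Throughput in SI: Q_s = 118.9 kg/h ÷ 3600 s/h = 0.0330278 kg/s
t_res = M / Q_s = 13.50 ÷ 0.0330278 = 408.747 s
Geometry in metres: D = 79.4 mm → 0.0794 m, h = 4.86 mm → 0.00486 m; screw speed N = 33.8 rpm = 0.563333 rev/s
γ̇ = π·D·N / h = π · 0.0794 · 0.563333 / 0.00486 = 28.9134 s⁻¹
ΔT = η·γ̇²·t_res/(ρ·cp) = [957 × 28.9134² × 408.747] / [1317 × 1556] = 159.577 K

value=159.6 K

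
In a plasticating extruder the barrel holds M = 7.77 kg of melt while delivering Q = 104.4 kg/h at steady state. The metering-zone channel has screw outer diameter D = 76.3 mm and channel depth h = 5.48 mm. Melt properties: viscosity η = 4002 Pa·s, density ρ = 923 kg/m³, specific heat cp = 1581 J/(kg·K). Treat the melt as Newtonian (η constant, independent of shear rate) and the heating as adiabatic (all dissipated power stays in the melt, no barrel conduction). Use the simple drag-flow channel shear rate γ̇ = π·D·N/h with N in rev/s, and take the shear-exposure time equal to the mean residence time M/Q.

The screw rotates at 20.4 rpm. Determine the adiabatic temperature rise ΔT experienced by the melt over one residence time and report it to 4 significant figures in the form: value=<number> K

value=162.5 K

Convert throughput: Q = 104.4 kg/h = 104.4/3600 = 0.029 kg/s
t_res = M / Q_s = 7.77 ÷ 0.029 = 267.931 s
Geometry in metres: D = 76.3 mm → 0.0763 m, h = 5.48 mm → 0.00548 m; screw speed N = 20.4 rpm = 0.34 rev/s
Shear rate: γ̇ = πDN/h = π·0.0763·0.34/0.00548 = 14.8721 s⁻¹
ΔT = η·γ̇²·t_res/(ρ·cp) = [4002 × 14.8721² × 267.931] / [923 × 1581] = 162.522 K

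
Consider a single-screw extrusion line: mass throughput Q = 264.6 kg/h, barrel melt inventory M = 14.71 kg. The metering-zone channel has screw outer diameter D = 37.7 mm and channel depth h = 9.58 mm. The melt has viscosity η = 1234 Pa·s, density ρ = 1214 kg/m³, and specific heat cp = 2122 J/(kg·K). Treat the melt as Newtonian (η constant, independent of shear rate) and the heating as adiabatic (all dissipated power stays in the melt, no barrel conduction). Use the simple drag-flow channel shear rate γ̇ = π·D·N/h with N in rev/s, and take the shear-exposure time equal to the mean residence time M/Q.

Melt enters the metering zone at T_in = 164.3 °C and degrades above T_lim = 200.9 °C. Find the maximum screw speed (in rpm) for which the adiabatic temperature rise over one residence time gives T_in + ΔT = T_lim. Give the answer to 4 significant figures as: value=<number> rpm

value=94.83 rpm

Convert throughput: Q = 264.6 kg/h = 264.6/3600 = 0.0735 kg/s
t_res = M / Q_s = 14.71 ÷ 0.0735 = 200.136 s
Geometry in SI: D = 37.7 mm → 0.0377 m, h = 9.58 mm → 0.00958 m
ΔT_a = T_lim − T_in = 200.9 °C − 164.3 °C = 36.6 K
Invert ΔT = ηγ̇²t_res/(ρcp) for γ̇: γ̇_max² = ΔT_a ρ cp / (η t_res) = 36.6·1214·2122 / (1234·200.136) = 381.773 s⁻²
γ̇_max = √381.773 = 19.539 s⁻¹
N_max = γ̇_max·h / (π·D) = 19.539 · 0.00958 / (π · 0.0377) = 1.58043 rev/s = 94.8261 rpm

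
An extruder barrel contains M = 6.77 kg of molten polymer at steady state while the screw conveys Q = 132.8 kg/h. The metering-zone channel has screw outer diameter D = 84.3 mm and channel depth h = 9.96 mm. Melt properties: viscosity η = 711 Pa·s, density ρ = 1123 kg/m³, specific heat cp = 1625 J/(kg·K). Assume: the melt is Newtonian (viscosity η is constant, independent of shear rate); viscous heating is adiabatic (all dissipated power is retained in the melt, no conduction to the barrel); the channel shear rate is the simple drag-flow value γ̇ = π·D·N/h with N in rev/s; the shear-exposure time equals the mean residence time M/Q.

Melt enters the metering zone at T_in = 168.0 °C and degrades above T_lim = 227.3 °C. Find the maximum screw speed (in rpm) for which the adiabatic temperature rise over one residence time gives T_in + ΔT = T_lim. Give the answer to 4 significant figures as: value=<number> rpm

value=64.98 rpm

Convert throughput: Q = 132.8 kg/h = 132.8/3600 = 0.0368889 kg/s
Mean residence time: t_res = M/Q_s = 6.77 kg / 0.0368889 kg/s = 183.524 s
D = 84.3 mm = 0.0843 m;  h = 9.96 mm = 0.00996 m
Allowable rise: ΔT_a = T_lim − T_in = 227.3 − 168.0 = 59.3 K
γ̇_max² = ΔT_a·ρ·cp / (η·t_res) = [59.3 × 1123 × 1625] / [711 × 183.524] = 829.326 s⁻²
Take the square root: γ̇_max = √(829.326) = 28.798 s⁻¹
Solve γ̇ = πDN/h for N: N_max = γ̇_max·h/(π·D) = 28.798 × 0.00996 / (π × 0.0843) = 1.08304 rev/s = 64.9824 rpm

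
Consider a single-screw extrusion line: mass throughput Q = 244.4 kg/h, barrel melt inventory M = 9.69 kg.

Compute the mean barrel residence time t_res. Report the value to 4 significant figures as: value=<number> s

Throughput in SI: Q_s = 244.4 kg/h ÷ 3600 s/h = 0.0678889 kg/s
t_res = M / Q_s = 9.69 ÷ 0.0678889 = 142.733 s

value=142.7 s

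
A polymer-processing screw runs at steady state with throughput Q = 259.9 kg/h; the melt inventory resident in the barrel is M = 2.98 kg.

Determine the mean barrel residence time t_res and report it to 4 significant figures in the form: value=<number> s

Throughput in SI: Q_s = 259.9 kg/h ÷ 3600 s/h = 0.0721944 kg/s
t_res = M / Q_s = 2.98 / 0.0721944 = 41.2774 s

value=41.28 s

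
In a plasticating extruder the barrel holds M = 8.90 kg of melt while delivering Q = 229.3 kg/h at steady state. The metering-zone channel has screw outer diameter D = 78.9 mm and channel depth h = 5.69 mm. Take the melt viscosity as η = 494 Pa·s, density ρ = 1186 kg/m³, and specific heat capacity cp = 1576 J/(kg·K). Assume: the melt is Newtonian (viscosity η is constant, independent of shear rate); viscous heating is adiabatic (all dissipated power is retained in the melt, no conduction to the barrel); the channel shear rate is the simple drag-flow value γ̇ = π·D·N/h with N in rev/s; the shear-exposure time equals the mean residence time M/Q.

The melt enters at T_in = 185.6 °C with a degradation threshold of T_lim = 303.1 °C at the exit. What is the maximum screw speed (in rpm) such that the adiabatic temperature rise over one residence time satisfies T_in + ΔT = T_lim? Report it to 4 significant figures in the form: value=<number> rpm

Convert throughput: Q = 229.3 kg/h = 229.3/3600 = 0.0636944 kg/s
t_res = M / Q_s = 8.90 ÷ 0.0636944 = 139.73 s
Convert to metres: D = 0.0789 m, h = 0.00569 m
ΔT_a = T_lim − T_in = 303.1 − 185.6 = 117.5 K
Invert ΔT = ηγ̇²t_res/(ρcp) for γ̇: γ̇_max² = ΔT_a ρ cp / (η t_res) = 117.5·1186·1576 / (494·139.73) = 3181.73 s⁻²
Take the square root: γ̇_max = √(3181.73) = 56.4068 s⁻¹
Solve γ̇ = πDN/h for N: N_max = γ̇_max·h/(π·D) = 56.4068 × 0.00569 / (π × 0.0789) = 1.29484 rev/s = 77.6906 rpm

value=77.69 rpm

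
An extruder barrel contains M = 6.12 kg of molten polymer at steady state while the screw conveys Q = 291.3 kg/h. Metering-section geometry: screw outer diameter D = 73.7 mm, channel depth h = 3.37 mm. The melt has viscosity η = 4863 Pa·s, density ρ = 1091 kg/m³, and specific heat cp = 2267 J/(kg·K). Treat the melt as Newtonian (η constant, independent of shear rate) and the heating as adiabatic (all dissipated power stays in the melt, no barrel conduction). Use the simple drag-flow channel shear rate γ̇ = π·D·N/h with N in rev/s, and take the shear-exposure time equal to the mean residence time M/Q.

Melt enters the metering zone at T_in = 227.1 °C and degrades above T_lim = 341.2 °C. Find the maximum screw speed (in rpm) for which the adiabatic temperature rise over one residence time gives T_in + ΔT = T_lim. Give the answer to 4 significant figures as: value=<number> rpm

Throughput in SI: Q_s = 291.3 kg/h ÷ 3600 s/h = 0.0809167 kg/s
t_res = M / Q_s = 6.12 ÷ 0.0809167 = 75.6334 s
D = 73.7 mm = 0.0737 m;  h = 3.37 mm = 0.00337 m
ΔT_a = T_lim − T_in = 341.2 − 227.1 = 114.1 K
γ̇_max² = ΔT_a·ρ·cp / (η·t_res) = [114.1 × 1091 × 2267] / [4863 × 75.6334] = 767.263 s⁻²
γ̇_max = sqrt(767.263) = 27.6995 s⁻¹
Solve γ̇ = πDN/h for N: N_max = γ̇_max·h/(π·D) = 27.6995 × 0.00337 / (π × 0.0737) = 0.403167 rev/s = 24.19 rpm

value=24.19 rpm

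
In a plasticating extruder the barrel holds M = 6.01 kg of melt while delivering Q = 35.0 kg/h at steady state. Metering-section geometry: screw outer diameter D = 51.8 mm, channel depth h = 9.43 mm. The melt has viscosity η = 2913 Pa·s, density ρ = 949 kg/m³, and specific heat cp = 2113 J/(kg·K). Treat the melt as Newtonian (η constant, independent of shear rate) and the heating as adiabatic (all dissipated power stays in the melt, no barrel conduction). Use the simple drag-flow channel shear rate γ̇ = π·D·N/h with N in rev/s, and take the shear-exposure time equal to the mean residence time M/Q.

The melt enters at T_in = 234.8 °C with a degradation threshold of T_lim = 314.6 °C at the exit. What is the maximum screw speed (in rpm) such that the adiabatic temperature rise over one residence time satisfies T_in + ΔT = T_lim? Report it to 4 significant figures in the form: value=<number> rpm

value=32.78 rpm

Throughput in SI: Q_s = 35.0 kg/h ÷ 3600 s/h = 0.00972222 kg/s
t_res = M / Q_s = 6.01 ÷ 0.00972222 = 618.171 s
Convert to metres: D = 0.0518 m, h = 0.00943 m
ΔT_a = T_lim − T_in = 314.6 − 234.8 = 79.8 K
γ̇_max² = ΔT_a·ρ·cp/(η·t_res) = 79.8·949·2113/(2913·618.171) = 88.8626 s⁻²
γ̇_max = √88.8626 = 9.4267 s⁻¹
N_max = γ̇_max h / (πD) = 9.4267·0.00943/(π·0.0518) = 0.54625 rev/s → ×60 = 32.775 rpm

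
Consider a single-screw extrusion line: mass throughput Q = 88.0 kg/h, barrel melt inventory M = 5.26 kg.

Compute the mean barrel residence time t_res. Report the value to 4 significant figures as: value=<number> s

value=215.2 s

Throughput in SI: Q_s = 88.0 kg/h ÷ 3600 s/h = 0.0244444 kg/s
t_res = M / Q_s = 5.26 / 0.0244444 = 215.182 s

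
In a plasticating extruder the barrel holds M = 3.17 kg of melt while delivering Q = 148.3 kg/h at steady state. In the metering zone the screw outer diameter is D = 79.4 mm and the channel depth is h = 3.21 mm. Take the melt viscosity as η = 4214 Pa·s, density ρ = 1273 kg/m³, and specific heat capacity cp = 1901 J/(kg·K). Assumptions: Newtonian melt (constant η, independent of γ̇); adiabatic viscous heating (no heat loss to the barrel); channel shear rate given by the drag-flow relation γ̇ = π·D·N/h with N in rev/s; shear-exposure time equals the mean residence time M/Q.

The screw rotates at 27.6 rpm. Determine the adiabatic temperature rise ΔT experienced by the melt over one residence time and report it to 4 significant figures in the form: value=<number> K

value=171.2 K

Q_s = Q / 3600 = 148.3 / 3600 = 0.0411944 kg/s
Mean residence time: t_res = M/Q_s = 3.17 kg / 0.0411944 kg/s = 76.9521 s
Convert to SI: D = 0.0794 m, h = 0.00321 m, N = 27.6/60 = 0.46 rev/s
γ̇ = π D N / h = (π)(0.0794)(0.46) / 0.00321 = 35.7456 s⁻¹
ΔT = η·γ̇²·t_res / (ρ·cp) = 4214 · (35.7456)² · 76.9521 / (1273 · 1901) = 171.219 K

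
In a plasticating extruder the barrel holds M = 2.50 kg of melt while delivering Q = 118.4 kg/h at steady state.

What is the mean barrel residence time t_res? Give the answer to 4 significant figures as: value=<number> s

value=76.01 s

Convert throughput: Q = 118.4 kg/h = 118.4/3600 = 0.0328889 kg/s
Mean residence time: t_res = M/Q_s = 2.50 kg / 0.0328889 kg/s = 76.0135 s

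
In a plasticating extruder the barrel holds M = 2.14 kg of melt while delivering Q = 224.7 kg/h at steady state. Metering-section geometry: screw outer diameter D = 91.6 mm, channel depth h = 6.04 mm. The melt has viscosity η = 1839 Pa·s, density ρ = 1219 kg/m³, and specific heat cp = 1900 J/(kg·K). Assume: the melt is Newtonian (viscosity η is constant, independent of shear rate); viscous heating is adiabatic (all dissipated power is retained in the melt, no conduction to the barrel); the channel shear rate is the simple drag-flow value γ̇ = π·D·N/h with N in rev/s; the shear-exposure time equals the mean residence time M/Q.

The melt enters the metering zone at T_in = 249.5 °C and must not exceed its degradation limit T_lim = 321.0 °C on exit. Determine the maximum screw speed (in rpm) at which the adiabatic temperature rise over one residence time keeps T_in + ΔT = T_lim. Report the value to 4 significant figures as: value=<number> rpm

Q_s = Q / 3600 = 224.7 / 3600 = 0.0624167 kg/s
t_res = M / Q_s = 2.14 / 0.0624167 = 34.2857 s
Convert to metres: D = 0.0916 m, h = 0.00604 m
ΔT_a = T_lim − T_in = 321.0 °C − 249.5 °C = 71.5 K
Invert ΔT = ηγ̇²t_res/(ρcp) for γ̇: γ̇_max² = ΔT_a ρ cp / (η t_res) = 71.5·1219·1900 / (1839·34.2857) = 2626.45 s⁻²
γ̇_max = √2626.45 = 51.2489 s⁻¹
N_max = γ̇_max·h / (π·D) = 51.2489 · 0.00604 / (π · 0.0916) = 1.07566 rev/s = 64.5397 rpm

value=64.54 rpm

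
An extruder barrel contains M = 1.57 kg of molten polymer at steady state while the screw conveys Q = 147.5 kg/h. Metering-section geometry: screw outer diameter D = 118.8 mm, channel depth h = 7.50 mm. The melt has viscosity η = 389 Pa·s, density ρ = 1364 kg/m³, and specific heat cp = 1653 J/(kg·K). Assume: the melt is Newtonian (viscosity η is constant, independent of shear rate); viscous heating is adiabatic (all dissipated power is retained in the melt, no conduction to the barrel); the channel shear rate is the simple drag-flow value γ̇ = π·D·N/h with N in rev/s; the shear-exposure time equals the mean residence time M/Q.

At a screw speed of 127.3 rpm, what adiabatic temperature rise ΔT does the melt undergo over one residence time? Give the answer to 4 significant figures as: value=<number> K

Convert throughput: Q = 147.5 kg/h = 147.5/3600 = 0.0409722 kg/s
t_res = M / Q_s = 1.57 ÷ 0.0409722 = 38.3186 s
Geometry in metres: D = 118.8 mm → 0.1188 m, h = 7.50 mm → 0.0075 m; screw speed N = 127.3 rpm = 2.12167 rev/s
Shear rate: γ̇ = πDN/h = π·0.1188·2.12167/0.0075 = 105.58 s⁻¹
Adiabatic rise: ΔT = η γ̇² t_res / (ρ cp) = 389·(105.58)²·38.3186 / (1364·1653) = 73.6948 K

value=73.69 K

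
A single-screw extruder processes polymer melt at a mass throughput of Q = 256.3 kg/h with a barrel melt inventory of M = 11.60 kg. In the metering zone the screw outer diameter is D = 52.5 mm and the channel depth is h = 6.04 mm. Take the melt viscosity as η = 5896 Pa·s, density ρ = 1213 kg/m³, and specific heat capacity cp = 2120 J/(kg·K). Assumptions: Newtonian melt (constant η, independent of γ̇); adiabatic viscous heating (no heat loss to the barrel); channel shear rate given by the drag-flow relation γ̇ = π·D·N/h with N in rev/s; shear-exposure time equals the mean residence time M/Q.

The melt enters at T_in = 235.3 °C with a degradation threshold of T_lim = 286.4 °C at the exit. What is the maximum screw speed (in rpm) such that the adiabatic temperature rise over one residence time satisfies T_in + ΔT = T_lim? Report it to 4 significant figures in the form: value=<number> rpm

Convert throughput: Q = 256.3 kg/h = 256.3/3600 = 0.0711944 kg/s
t_res = M / Q_s = 11.60 ÷ 0.0711944 = 162.934 s
D = 52.5 mm = 0.0525 m;  h = 6.04 mm = 0.00604 m
ΔT_a = T_lim − T_in = 286.4 − 235.3 = 51.1 K
γ̇_max² = ΔT_a·ρ·cp / (η·t_res) = [51.1 × 1213 × 2120] / [5896 × 162.934] = 136.788 s⁻²
Take the square root: γ̇_max = √(136.788) = 11.6956 s⁻¹
Solve γ̇ = πDN/h for N: N_max = γ̇_max·h/(π·D) = 11.6956 × 0.00604 / (π × 0.0525) = 0.428304 rev/s = 25.6982 rpm

value=25.70 rpm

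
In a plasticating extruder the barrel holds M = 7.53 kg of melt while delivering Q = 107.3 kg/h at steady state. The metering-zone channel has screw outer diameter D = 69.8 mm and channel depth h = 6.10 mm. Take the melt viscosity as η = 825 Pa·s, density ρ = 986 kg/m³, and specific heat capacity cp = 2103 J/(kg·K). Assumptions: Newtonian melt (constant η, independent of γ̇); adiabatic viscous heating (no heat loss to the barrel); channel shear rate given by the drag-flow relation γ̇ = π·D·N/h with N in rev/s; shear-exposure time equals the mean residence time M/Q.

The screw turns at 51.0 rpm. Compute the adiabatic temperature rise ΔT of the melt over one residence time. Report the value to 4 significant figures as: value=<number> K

value=93.85 K

Throughput in SI: Q_s = 107.3 kg/h ÷ 3600 s/h = 0.0298056 kg/s
t_res = M / Q_s = 7.53 / 0.0298056 = 252.637 s
D = 69.8 mm = 0.0698 m;  h = 6.10 mm = 0.0061 m;  N = 51.0 rpm / 60 = 0.85 rev/s
γ̇ = π·D·N / h = π · 0.0698 · 0.85 / 0.0061 = 30.5559 s⁻¹
ΔT = η·γ̇²·t_res / (ρ·cp) = 825 · (30.5559)² · 252.637 / (986 · 2103) = 93.8478 K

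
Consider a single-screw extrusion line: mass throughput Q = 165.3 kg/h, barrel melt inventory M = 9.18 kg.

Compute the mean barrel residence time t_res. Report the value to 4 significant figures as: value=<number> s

Convert throughput: Q = 165.3 kg/h = 165.3/3600 = 0.0459167 kg/s
Mean residence time: t_res = M/Q_s = 9.18 kg / 0.0459167 kg/s = 199.927 s

value=199.9 s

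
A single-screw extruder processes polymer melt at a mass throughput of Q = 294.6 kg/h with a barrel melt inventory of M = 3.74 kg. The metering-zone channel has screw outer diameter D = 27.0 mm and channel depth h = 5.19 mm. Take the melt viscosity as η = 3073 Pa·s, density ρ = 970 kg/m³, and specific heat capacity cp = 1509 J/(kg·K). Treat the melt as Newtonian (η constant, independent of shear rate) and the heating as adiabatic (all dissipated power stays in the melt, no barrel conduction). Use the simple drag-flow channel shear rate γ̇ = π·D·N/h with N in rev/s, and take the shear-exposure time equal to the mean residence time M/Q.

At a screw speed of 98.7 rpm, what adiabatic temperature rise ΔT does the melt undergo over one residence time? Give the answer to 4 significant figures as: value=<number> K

Throughput in SI: Q_s = 294.6 kg/h ÷ 3600 s/h = 0.0818333 kg/s
t_res = M / Q_s = 3.74 / 0.0818333 = 45.7026 s
Convert to SI: D = 0.027 m, h = 0.00519 m, N = 98.7/60 = 1.645 rev/s
γ̇ = π·D·N / h = π · 0.027 · 1.645 / 0.00519 = 26.8851 s⁻¹
ΔT = η·γ̇²·t_res / (ρ·cp) = 3073 · (26.8851)² · 45.7026 / (970 · 1509) = 69.3533 K

value=69.35 K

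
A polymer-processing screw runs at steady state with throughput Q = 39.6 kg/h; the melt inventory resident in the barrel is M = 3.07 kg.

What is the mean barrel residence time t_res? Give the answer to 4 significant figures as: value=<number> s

value=279.1 s

Q_s = Q / 3600 = 39.6 / 3600 = 0.011 kg/s
Mean residence time: t_res = M/Q_s = 3.07 kg / 0.011 kg/s = 279.091 s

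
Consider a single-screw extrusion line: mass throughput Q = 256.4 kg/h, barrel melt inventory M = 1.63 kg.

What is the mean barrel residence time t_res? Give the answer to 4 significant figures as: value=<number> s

Convert throughput: Q = 256.4 kg/h = 256.4/3600 = 0.0712222 kg/s
t_res = M / Q_s = 1.63 / 0.0712222 = 22.8861 s

value=22.89 s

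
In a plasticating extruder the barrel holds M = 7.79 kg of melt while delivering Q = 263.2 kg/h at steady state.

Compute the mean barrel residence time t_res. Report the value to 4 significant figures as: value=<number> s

value=106.6 s

Convert throughput: Q = 263.2 kg/h = 263.2/3600 = 0.0731111 kg/s
t_res = M / Q_s = 7.79 / 0.0731111 = 106.55 s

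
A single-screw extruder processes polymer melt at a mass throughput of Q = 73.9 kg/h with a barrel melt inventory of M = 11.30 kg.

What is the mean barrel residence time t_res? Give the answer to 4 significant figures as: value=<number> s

Convert throughput: Q = 73.9 kg/h = 73.9/3600 = 0.0205278 kg/s
t_res = M / Q_s = 11.30 ÷ 0.0205278 = 550.474 s

value=550.5 s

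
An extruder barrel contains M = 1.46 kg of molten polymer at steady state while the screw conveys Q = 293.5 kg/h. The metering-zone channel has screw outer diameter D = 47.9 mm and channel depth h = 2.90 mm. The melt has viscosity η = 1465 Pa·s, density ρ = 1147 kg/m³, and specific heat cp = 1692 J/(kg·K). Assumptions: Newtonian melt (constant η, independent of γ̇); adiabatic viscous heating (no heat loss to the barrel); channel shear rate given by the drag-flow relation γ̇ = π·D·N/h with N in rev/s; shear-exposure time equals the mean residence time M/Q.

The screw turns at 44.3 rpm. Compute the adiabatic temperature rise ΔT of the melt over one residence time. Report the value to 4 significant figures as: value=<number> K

value=19.84 K

Convert throughput: Q = 293.5 kg/h = 293.5/3600 = 0.0815278 kg/s
t_res = M / Q_s = 1.46 ÷ 0.0815278 = 17.908 s
D = 47.9 mm = 0.0479 m;  h = 2.90 mm = 0.0029 m;  N = 44.3 rpm / 60 = 0.738333 rev/s
γ̇ = π·D·N / h = π · 0.0479 · 0.738333 / 0.0029 = 38.3124 s⁻¹
Adiabatic rise: ΔT = η γ̇² t_res / (ρ cp) = 1465·(38.3124)²·17.908 / (1147·1692) = 19.8427 K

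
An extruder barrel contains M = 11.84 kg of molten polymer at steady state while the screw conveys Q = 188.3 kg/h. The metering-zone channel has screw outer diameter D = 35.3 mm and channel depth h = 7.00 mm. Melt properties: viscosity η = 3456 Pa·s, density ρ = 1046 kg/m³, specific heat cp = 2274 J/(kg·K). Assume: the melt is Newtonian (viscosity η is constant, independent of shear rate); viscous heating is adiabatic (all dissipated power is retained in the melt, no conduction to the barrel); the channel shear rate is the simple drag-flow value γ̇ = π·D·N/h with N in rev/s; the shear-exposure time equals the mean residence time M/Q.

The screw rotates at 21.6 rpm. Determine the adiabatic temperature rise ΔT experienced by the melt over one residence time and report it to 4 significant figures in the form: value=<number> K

Q_s = Q / 3600 = 188.3 / 3600 = 0.0523056 kg/s
Mean residence time: t_res = M/Q_s = 11.84 kg / 0.0523056 kg/s = 226.362 s
Geometry in metres: D = 35.3 mm → 0.0353 m, h = 7.00 mm → 0.007 m; screw speed N = 21.6 rpm = 0.36 rev/s
γ̇ = π·D·N / h = π · 0.0353 · 0.36 / 0.007 = 5.70334 s⁻¹
ΔT = η·γ̇²·t_res / (ρ·cp) = 3456 · (5.70334)² · 226.362 / (1046 · 2274) = 10.6983 K

value=10.70 K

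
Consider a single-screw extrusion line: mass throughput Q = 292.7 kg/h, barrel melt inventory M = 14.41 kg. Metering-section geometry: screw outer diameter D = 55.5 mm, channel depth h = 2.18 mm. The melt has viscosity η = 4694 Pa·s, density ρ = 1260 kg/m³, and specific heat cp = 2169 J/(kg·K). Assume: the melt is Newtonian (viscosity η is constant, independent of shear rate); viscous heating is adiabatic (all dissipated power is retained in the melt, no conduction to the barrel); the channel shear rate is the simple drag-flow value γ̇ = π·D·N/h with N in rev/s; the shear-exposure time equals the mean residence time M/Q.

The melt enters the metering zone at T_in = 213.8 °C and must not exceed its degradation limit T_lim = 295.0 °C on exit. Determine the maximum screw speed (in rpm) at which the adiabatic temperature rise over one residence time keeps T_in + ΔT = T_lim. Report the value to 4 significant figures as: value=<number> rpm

Q_s = Q / 3600 = 292.7 / 3600 = 0.0813056 kg/s
t_res = M / Q_s = 14.41 / 0.0813056 = 177.233 s
Convert to metres: D = 0.0555 m, h = 0.00218 m
ΔT_a = T_lim − T_in = 295.0 °C − 213.8 °C = 81.2 K
γ̇_max² = ΔT_a·ρ·cp / (η·t_res) = [81.2 × 1260 × 2169] / [4694 × 177.233] = 266.747 s⁻²
Take the square root: γ̇_max = √(266.747) = 16.3324 s⁻¹
N_max = γ̇_max h / (πD) = 16.3324·0.00218/(π·0.0555) = 0.204204 rev/s → ×60 = 12.2522 rpm

value=12.25 rpm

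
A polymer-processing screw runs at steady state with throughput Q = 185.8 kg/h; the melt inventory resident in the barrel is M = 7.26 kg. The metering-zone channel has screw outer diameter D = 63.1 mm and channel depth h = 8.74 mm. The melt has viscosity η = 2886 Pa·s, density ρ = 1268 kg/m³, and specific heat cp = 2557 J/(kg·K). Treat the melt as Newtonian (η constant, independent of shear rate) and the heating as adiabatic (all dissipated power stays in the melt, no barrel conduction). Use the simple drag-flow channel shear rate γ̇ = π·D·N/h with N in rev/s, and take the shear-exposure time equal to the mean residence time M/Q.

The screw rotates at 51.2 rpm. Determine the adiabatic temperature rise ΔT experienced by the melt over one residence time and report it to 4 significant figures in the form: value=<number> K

value=46.90 K

Convert throughput: Q = 185.8 kg/h = 185.8/3600 = 0.0516111 kg/s
t_res = M / Q_s = 7.26 / 0.0516111 = 140.667 s
Convert to SI: D = 0.0631 m, h = 0.00874 m, N = 51.2/60 = 0.853333 rev/s
γ̇ = π·D·N / h = π · 0.0631 · 0.853333 / 0.00874 = 19.3547 s⁻¹
ΔT = η·γ̇²·t_res / (ρ·cp) = 2886 · (19.3547)² · 140.667 / (1268 · 2557) = 46.9043 K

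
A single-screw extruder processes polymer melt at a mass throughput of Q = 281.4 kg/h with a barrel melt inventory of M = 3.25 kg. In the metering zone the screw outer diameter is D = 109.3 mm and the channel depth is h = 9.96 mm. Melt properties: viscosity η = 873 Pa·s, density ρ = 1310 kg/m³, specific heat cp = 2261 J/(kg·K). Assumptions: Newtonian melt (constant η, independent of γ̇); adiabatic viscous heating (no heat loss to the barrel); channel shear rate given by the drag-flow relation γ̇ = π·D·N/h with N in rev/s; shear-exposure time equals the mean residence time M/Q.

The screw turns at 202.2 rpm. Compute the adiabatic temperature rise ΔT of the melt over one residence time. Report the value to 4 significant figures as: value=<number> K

Convert throughput: Q = 281.4 kg/h = 281.4/3600 = 0.0781667 kg/s
Mean residence time: t_res = M/Q_s = 3.25 kg / 0.0781667 kg/s = 41.5778 s
D = 109.3 mm = 0.1093 m;  h = 9.96 mm = 0.00996 m;  N = 202.2 rpm / 60 = 3.37 rev/s
γ̇ = π·D·N / h = π · 0.1093 · 3.37 / 0.00996 = 116.182 s⁻¹
ΔT = η·γ̇²·t_res/(ρ·cp) = [873 × 116.182² × 41.5778] / [1310 × 2261] = 165.419 K

value=165.4 K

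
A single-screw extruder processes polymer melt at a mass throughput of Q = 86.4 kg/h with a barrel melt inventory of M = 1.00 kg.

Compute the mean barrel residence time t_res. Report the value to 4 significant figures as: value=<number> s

value=41.67 s

Q_s = Q / 3600 = 86.4 / 3600 = 0.024 kg/s
Mean residence time: t_res = M/Q_s = 1.00 kg / 0.024 kg/s = 41.6667 s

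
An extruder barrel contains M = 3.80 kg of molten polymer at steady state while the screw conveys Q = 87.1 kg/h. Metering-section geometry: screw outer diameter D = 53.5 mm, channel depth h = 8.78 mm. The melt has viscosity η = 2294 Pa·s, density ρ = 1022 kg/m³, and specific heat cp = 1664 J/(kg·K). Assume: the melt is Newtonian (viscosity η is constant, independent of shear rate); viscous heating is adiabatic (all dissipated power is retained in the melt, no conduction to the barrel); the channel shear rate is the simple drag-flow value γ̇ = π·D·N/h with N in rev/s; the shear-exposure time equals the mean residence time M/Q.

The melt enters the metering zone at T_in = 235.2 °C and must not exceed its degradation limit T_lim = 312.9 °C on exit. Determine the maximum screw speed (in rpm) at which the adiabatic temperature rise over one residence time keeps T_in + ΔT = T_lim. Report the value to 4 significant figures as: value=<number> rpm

value=60.02 rpm

Convert throughput: Q = 87.1 kg/h = 87.1/3600 = 0.0241944 kg/s
t_res = M / Q_s = 3.80 / 0.0241944 = 157.061 s
Geometry in SI: D = 53.5 mm → 0.0535 m, h = 8.78 mm → 0.00878 m
ΔT_a = T_lim − T_in = 312.9 − 235.2 = 77.7 K
γ̇_max² = ΔT_a·ρ·cp/(η·t_res) = 77.7·1022·1664/(2294·157.061) = 366.745 s⁻²
γ̇_max = √366.745 = 19.1506 s⁻¹
N_max = γ̇_max·h / (π·D) = 19.1506 · 0.00878 / (π · 0.0535) = 1.0004 rev/s = 60.0239 rpm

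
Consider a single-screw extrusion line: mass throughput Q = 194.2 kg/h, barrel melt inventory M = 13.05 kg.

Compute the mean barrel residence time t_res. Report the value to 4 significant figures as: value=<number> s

value=241.9 s

Throughput in SI: Q_s = 194.2 kg/h ÷ 3600 s/h = 0.0539444 kg/s
t_res = M / Q_s = 13.05 ÷ 0.0539444 = 241.916 s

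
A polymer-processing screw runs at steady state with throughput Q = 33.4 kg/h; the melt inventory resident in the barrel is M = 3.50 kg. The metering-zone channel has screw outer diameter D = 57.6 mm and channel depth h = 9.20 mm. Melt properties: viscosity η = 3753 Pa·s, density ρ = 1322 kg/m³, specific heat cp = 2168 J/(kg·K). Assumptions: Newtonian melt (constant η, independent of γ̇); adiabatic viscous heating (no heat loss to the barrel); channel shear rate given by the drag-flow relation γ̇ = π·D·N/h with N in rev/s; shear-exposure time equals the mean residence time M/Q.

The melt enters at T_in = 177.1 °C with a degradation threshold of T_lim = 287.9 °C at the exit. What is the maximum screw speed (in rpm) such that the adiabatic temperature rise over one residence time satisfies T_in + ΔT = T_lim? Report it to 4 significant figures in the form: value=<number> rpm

value=45.69 rpm

Q_s = Q / 3600 = 33.4 / 3600 = 0.00927778 kg/s
t_res = M / Q_s = 3.50 / 0.00927778 = 377.246 s
Geometry in SI: D = 57.6 mm → 0.0576 m, h = 9.20 mm → 0.0092 m
Allowable rise: ΔT_a = T_lim − T_in = 287.9 − 177.1 = 110.8 K
γ̇_max² = ΔT_a·ρ·cp/(η·t_res) = 110.8·1322·2168/(3753·377.246) = 224.299 s⁻²
Take the square root: γ̇_max = √(224.299) = 14.9766 s⁻¹
N_max = γ̇_max h / (πD) = 14.9766·0.0092/(π·0.0576) = 0.761429 rev/s → ×60 = 45.6857 rpm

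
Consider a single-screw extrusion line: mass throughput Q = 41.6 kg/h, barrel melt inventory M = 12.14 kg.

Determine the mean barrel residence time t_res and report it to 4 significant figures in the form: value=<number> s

value=1051. s

Convert throughput: Q = 41.6 kg/h = 41.6/3600 = 0.0115556 kg/s
Mean residence time: t_res = M/Q_s = 12.14 kg / 0.0115556 kg/s = 1050.58 s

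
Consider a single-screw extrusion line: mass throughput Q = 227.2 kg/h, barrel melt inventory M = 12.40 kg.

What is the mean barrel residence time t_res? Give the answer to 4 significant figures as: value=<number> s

value=196.5 s

Throughput in SI: Q_s = 227.2 kg/h ÷ 3600 s/h = 0.0631111 kg/s
t_res = M / Q_s = 12.40 / 0.0631111 = 196.479 s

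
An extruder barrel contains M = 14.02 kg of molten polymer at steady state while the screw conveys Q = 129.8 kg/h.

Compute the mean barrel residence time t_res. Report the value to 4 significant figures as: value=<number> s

value=388.8 s

Convert throughput: Q = 129.8 kg/h = 129.8/3600 = 0.0360556 kg/s
t_res = M / Q_s = 14.02 / 0.0360556 = 388.844 s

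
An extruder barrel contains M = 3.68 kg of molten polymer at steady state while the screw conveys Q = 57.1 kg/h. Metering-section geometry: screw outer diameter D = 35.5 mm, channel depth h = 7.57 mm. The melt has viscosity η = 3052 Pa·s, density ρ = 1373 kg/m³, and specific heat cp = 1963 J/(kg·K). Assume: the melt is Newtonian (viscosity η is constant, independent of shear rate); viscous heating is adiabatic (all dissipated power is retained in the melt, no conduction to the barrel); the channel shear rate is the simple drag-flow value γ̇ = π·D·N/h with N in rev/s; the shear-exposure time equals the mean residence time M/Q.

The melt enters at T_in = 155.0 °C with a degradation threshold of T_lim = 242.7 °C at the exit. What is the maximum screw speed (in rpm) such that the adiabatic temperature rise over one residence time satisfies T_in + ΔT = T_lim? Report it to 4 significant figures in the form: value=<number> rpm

value=74.41 rpm

Convert throughput: Q = 57.1 kg/h = 57.1/3600 = 0.0158611 kg/s
Mean residence time: t_res = M/Q_s = 3.68 kg / 0.0158611 kg/s = 232.014 s
D = 35.5 mm = 0.0355 m;  h = 7.57 mm = 0.00757 m
Allowable rise: ΔT_a = T_lim − T_in = 242.7 − 155.0 = 87.7 K
γ̇_max² = ΔT_a·ρ·cp / (η·t_res) = [87.7 × 1373 × 1963] / [3052 × 232.014] = 333.804 s⁻²
γ̇_max = sqrt(333.804) = 18.2703 s⁻¹
N_max = γ̇_max·h / (π·D) = 18.2703 · 0.00757 / (π · 0.0355) = 1.24012 rev/s = 74.4072 rpm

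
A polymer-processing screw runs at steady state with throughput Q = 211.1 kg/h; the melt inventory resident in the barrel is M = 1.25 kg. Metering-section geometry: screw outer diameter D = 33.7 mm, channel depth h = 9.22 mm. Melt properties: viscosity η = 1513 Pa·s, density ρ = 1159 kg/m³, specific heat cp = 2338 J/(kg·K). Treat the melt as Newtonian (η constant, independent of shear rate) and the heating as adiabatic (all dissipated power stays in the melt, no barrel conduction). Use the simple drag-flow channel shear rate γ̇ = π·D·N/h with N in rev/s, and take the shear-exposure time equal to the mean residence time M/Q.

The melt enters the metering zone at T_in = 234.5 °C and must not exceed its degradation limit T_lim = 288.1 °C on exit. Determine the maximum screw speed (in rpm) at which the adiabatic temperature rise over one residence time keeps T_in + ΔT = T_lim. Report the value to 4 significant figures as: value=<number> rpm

Q_s = Q / 3600 = 211.1 / 3600 = 0.0586389 kg/s
Mean residence time: t_res = M/Q_s = 1.25 kg / 0.0586389 kg/s = 21.3169 s
Geometry in SI: D = 33.7 mm → 0.0337 m, h = 9.22 mm → 0.00922 m
ΔT_a = T_lim − T_in = 288.1 °C − 234.5 °C = 53.6 K
γ̇_max² = ΔT_a·ρ·cp / (η·t_res) = [53.6 × 1159 × 2338] / [1513 × 21.3169] = 4503.29 s⁻²
γ̇_max = √4503.29 = 67.1065 s⁻¹
N_max = γ̇_max h / (πD) = 67.1065·0.00922/(π·0.0337) = 5.84408 rev/s → ×60 = 350.645 rpm

value=350.6 rpm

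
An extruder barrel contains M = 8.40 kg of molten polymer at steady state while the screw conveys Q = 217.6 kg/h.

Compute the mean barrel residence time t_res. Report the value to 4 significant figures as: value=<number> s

value=139.0 s

Throughput in SI: Q_s = 217.6 kg/h ÷ 3600 s/h = 0.0604444 kg/s
t_res = M / Q_s = 8.40 ÷ 0.0604444 = 138.971 s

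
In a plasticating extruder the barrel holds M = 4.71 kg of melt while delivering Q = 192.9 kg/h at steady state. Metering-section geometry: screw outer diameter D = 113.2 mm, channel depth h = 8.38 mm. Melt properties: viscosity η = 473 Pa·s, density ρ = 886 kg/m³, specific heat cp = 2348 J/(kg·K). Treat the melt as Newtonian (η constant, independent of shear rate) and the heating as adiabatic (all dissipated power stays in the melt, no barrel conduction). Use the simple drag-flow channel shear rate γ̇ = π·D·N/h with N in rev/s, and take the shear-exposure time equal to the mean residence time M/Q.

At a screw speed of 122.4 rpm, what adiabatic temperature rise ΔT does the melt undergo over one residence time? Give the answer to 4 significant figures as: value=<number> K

Q_s = Q / 3600 = 192.9 / 3600 = 0.0535833 kg/s
t_res = M / Q_s = 4.71 / 0.0535833 = 87.9005 s
Geometry in metres: D = 113.2 mm → 0.1132 m, h = 8.38 mm → 0.00838 m; screw speed N = 122.4 rpm = 2.04 rev/s
Shear rate: γ̇ = πDN/h = π·0.1132·2.04/0.00838 = 86.573 s⁻¹
ΔT = η·γ̇²·t_res/(ρ·cp) = [473 × 86.573² × 87.9005] / [886 × 2348] = 149.791 K

value=149.8 K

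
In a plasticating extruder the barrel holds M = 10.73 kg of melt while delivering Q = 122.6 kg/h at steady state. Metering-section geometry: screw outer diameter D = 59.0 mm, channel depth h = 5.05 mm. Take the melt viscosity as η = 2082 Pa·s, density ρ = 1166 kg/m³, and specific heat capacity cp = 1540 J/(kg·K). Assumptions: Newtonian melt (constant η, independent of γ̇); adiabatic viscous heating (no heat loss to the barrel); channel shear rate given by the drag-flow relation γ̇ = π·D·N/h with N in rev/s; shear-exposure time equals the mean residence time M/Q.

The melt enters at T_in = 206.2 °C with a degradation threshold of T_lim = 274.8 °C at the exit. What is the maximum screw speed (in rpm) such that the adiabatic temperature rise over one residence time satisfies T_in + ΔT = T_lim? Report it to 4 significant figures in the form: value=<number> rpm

Convert throughput: Q = 122.6 kg/h = 122.6/3600 = 0.0340556 kg/s
t_res = M / Q_s = 10.73 ÷ 0.0340556 = 315.073 s
Geometry in SI: D = 59.0 mm → 0.059 m, h = 5.05 mm → 0.00505 m
ΔT_a = T_lim − T_in = 274.8 − 206.2 = 68.6 K
Invert ΔT = ηγ̇²t_res/(ρcp) for γ̇: γ̇_max² = ΔT_a ρ cp / (η t_res) = 68.6·1166·1540 / (2082·315.073) = 187.781 s⁻²
Take the square root: γ̇_max = √(187.781) = 13.7033 s⁻¹
Solve γ̇ = πDN/h for N: N_max = γ̇_max·h/(π·D) = 13.7033 × 0.00505 / (π × 0.059) = 0.373349 rev/s = 22.4009 rpm

value=22.40 rpm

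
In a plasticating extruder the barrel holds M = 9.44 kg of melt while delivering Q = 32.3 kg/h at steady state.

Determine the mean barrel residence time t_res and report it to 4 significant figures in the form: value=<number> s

value=1052. s

Convert throughput: Q = 32.3 kg/h = 32.3/3600 = 0.00897222 kg/s
t_res = M / Q_s = 9.44 ÷ 0.00897222 = 1052.14 s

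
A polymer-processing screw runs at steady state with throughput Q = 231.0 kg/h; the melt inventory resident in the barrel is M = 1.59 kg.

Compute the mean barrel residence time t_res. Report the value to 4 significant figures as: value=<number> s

value=24.78 s

Convert throughput: Q = 231.0 kg/h = 231.0/3600 = 0.0641667 kg/s
Mean residence time: t_res = M/Q_s = 1.59 kg / 0.0641667 kg/s = 24.7792 s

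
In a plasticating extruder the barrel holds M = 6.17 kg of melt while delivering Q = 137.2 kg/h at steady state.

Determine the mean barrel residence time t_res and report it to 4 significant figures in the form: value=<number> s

value=161.9 s

Convert throughput: Q = 137.2 kg/h = 137.2/3600 = 0.0381111 kg/s
t_res = M / Q_s = 6.17 ÷ 0.0381111 = 161.895 s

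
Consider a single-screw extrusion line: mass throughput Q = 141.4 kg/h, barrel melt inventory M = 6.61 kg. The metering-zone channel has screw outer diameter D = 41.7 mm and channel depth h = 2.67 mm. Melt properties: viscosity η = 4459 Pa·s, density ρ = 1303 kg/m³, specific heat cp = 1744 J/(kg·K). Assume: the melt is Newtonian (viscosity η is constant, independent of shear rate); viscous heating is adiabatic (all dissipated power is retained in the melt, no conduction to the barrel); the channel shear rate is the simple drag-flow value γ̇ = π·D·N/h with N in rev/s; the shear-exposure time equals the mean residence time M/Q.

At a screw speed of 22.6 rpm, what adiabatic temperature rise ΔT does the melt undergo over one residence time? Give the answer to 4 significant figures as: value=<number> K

Q_s = Q / 3600 = 141.4 / 3600 = 0.0392778 kg/s
t_res = M / Q_s = 6.61 / 0.0392778 = 168.289 s
Geometry in metres: D = 41.7 mm → 0.0417 m, h = 2.67 mm → 0.00267 m; screw speed N = 22.6 rpm = 0.376667 rev/s
γ̇ = π D N / h = (π)(0.0417)(0.376667) / 0.00267 = 18.4813 s⁻¹
Adiabatic rise: ΔT = η γ̇² t_res / (ρ cp) = 4459·(18.4813)²·168.289 / (1303·1744) = 112.789 K

value=112.8 K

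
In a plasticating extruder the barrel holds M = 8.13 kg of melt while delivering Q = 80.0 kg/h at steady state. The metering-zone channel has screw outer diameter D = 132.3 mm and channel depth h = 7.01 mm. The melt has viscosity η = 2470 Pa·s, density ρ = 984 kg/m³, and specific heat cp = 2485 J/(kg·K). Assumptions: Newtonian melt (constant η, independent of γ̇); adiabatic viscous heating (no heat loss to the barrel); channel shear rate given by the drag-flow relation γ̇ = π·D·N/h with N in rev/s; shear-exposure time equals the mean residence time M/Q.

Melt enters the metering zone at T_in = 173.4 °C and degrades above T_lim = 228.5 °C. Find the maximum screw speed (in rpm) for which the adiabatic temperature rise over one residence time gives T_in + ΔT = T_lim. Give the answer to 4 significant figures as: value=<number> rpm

Q_s = Q / 3600 = 80.0 / 3600 = 0.0222222 kg/s
Mean residence time: t_res = M/Q_s = 8.13 kg / 0.0222222 kg/s = 365.85 s
Geometry in SI: D = 132.3 mm → 0.1323 m, h = 7.01 mm → 0.00701 m
ΔT_a = T_lim − T_in = 228.5 °C − 173.4 °C = 55.1 K
γ̇_max² = ΔT_a·ρ·cp / (η·t_res) = [55.1 × 984 × 2485] / [2470 × 365.85] = 149.098 s⁻²
Take the square root: γ̇_max = √(149.098) = 12.2106 s⁻¹
Solve γ̇ = πDN/h for N: N_max = γ̇_max·h/(π·D) = 12.2106 × 0.00701 / (π × 0.1323) = 0.205942 rev/s = 12.3565 rpm

value=12.36 rpm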